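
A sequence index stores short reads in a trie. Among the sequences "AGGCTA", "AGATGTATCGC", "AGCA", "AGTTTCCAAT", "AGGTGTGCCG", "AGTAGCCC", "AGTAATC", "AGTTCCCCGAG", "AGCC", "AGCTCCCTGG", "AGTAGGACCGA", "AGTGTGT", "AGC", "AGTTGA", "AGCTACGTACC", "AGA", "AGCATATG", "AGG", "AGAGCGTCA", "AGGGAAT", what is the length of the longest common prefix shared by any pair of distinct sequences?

5

The deepest shared node is where two words last agree before diverging.
"AGTAGCCC" and "AGTAGGACCGA" agree on "AGTAG" (5 characters) before diverging; nothing deeper is shared.
Longest shared-prefix length: 5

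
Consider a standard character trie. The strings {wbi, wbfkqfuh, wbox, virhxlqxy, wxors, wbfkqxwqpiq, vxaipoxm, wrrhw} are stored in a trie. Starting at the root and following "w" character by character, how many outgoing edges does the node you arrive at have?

Follow the path "w" to its node, then look at its outgoing edges.
Distinct next characters after "w": b, r, x.
That node has 3 child edges.

3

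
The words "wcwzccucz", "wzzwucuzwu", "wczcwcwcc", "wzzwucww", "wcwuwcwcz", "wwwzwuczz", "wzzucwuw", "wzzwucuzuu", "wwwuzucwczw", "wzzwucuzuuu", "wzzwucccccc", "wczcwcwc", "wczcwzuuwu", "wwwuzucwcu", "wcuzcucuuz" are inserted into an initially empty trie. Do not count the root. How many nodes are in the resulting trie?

76

For each word, the new-node count is its length minus the longest prefix already in the trie:
  "wcwzccucz" → 9 new (w, c, w, z, c, c, u, c, z)
  "wzzwucuzwu" → prefix "w" already present; 9 new (z, z, w, u, c, u, z, w, u)
  "wczcwcwcc" → prefix "wc" already present; 7 new (z, c, w, c, w, c, c)
  "wzzwucww" → prefix "wzzwuc" already present; 2 new (w, w)
  "wcwuwcwcz" → prefix "wcw" already present; 6 new (u, w, c, w, c, z)
  "wwwzwuczz" → prefix "w" already present; 8 new (w, w, z, w, u, c, z, z)
  "wzzucwuw" → prefix "wzz" already present; 5 new (u, c, w, u, w)
  "wzzwucuzuu" → prefix "wzzwucuz" already present; 2 new (u, u)
  "wwwuzucwczw" → prefix "www" already present; 8 new (u, z, u, c, w, c, z, w)
  "wzzwucuzuuu" → prefix "wzzwucuzuu" already present; 1 new (u)
  "wzzwucccccc" → prefix "wzzwuc" already present; 5 new (c, c, c, c, c)
  "wczcwcwc" → prefix "wczcwcwc" already present; 0 new (none)
  "wczcwzuuwu" → prefix "wczcw" already present; 5 new (z, u, u, w, u)
  "wwwuzucwcu" → prefix "wwwuzucwc" already present; 1 new (u)
  "wcuzcucuuz" → prefix "wc" already present; 8 new (u, z, c, u, c, u, u, z)
Total nodes = 9 + 9 + 7 + 2 + 6 + 8 + 5 + 2 + 8 + 1 + 5 + 0 + 5 + 1 + 8 = 76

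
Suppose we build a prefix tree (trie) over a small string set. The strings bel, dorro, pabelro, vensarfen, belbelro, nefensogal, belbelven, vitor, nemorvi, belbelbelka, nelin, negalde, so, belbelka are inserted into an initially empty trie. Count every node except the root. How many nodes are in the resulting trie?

Trace insertions, counting only characters that open a new branch:
  "bel" → 3 new (b, e, l)
  "dorro" → 5 new (d, o, r, r, o)
  "pabelro" → 7 new (p, a, b, e, l, r, o)
  "vensarfen" → 9 new (v, e, n, s, a, r, f, e, n)
  "belbelro" → prefix "bel" already present; 5 new (b, e, l, r, o)
  "nefensogal" → 10 new (n, e, f, e, n, s, o, g, a, l)
  "belbelven" → prefix "belbel" already present; 3 new (v, e, n)
  "vitor" → prefix "v" already present; 4 new (i, t, o, r)
  "nemorvi" → prefix "ne" already present; 5 new (m, o, r, v, i)
  "belbelbelka" → prefix "belbel" already present; 5 new (b, e, l, k, a)
  "nelin" → prefix "ne" already present; 3 new (l, i, n)
  "negalde" → prefix "ne" already present; 5 new (g, a, l, d, e)
  "so" → 2 new (s, o)
  "belbelka" → prefix "belbel" already present; 2 new (k, a)
Total nodes = 3 + 5 + 7 + 9 + 5 + 10 + 3 + 4 + 5 + 5 + 3 + 5 + 2 + 2 = 68

68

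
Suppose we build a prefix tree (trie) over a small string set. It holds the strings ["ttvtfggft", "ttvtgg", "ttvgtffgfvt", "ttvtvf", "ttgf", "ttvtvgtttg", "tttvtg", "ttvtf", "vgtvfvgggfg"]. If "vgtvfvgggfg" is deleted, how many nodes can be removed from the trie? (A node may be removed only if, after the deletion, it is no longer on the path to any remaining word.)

Walk "vgtvfvgggfg" from the leaf back toward the root, removing each node that no remaining word uses.
No other word shares any prefix with "vgtvfvgggfg", so all 11 of its nodes go.
Nodes removed: 11

11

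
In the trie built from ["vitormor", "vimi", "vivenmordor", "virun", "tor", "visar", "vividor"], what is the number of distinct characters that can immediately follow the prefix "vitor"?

1

The children of the "vitor" node are the distinct next characters among strings starting with "vitor".
Characters that immediately follow "vitor" among the stored strings: {m}.
That node has 1 child edge.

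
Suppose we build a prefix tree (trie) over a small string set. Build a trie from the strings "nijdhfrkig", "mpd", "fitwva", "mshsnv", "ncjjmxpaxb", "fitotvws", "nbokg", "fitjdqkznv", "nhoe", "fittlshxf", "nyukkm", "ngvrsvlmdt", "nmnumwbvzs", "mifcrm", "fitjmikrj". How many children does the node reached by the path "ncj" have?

1

Walk "ncj" from the root, arriving at one node.
Distinct next characters after "ncj": j.
That node has 1 child edge.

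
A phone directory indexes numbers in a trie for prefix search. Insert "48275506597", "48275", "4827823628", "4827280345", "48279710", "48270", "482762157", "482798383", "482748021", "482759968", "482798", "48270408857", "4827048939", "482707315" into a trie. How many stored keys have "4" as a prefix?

Traverse to the node for "4", then collect every word in that subtree.
Words under "4": 48270, 48270408857, 4827048939, 482707315, 4827280345, 482748021, 48275, 48275506597, 482759968, 482762157, 4827823628, 48279710, 482798, 482798383
Count: 14

14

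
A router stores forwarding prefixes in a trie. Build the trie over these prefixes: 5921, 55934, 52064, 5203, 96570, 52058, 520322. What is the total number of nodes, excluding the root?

22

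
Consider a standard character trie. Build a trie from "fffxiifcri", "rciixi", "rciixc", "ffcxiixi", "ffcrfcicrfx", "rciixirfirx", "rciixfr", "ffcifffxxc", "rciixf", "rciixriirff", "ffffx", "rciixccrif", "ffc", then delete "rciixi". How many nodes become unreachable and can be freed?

0

After clearing the end-marker at "rciixi", prune upward until reaching a node still needed by another word.
Every node on "rciixi" is still needed (e.g. by "rciixirfirx"), so nothing is freed.
Nodes removed: 0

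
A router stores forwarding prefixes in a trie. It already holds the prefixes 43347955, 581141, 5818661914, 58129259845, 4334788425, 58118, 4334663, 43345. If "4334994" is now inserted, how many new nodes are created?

The longest prefix of "4334994" already in the trie is "4334" (length 4).
So 7 − 4 = 3 new nodes.

3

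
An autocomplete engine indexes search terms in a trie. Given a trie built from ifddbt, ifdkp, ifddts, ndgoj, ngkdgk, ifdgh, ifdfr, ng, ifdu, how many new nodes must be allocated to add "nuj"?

Walking "nuj" from the root, the first 1 characters ("n") follow existing edges; "u" is the first miss.
So 3 − 1 = 2 new nodes.

2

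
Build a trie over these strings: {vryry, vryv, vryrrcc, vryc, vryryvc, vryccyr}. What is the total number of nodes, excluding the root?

15

Count nodes per top-level branch (shared prefixes stored once):
  'v'-branch (vryc, vryccyr, vryrrcc, vryry, vryryvc, vryv): 15 nodes
Sum: 15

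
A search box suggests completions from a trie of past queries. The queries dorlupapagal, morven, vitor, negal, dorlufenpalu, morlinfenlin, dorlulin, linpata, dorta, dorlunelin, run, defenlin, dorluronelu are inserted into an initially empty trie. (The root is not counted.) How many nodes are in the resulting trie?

77

Trace insertions, counting only characters that open a new branch:
  "dorlupapagal" → 12 new (d, o, r, l, u, p, a, p, a, g, a, l)
  "morven" → 6 new (m, o, r, v, e, n)
  "vitor" → 5 new (v, i, t, o, r)
  "negal" → 5 new (n, e, g, a, l)
  "dorlufenpalu" → prefix "dorlu" already present; 7 new (f, e, n, p, a, l, u)
  "morlinfenlin" → prefix "mor" already present; 9 new (l, i, n, f, e, n, l, i, n)
  "dorlulin" → prefix "dorlu" already present; 3 new (l, i, n)
  "linpata" → 7 new (l, i, n, p, a, t, a)
  "dorta" → prefix "dor" already present; 2 new (t, a)
  "dorlunelin" → prefix "dorlu" already present; 5 new (n, e, l, i, n)
  "run" → 3 new (r, u, n)
  "defenlin" → prefix "d" already present; 7 new (e, f, e, n, l, i, n)
  "dorluronelu" → prefix "dorlu" already present; 6 new (r, o, n, e, l, u)
Total nodes = 12 + 6 + 5 + 5 + 7 + 9 + 3 + 7 + 2 + 5 + 3 + 7 + 6 = 77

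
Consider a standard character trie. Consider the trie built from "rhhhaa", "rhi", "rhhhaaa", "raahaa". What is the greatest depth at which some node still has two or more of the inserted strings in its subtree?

6

Look for the deepest trie node that still has at least two words in its subtree.
"rhhhaa" and "rhhhaaa" agree on "rhhhaa" (6 characters) before diverging; nothing deeper is shared.
Longest shared-prefix length: 6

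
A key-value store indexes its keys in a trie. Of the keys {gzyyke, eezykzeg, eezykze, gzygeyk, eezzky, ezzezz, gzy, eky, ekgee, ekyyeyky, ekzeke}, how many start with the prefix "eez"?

Walk to "eez"; the words in its subtree are exactly those with that prefix.
Matches: "eezykze", "eezykzeg", "eezzky"
Count: 3

3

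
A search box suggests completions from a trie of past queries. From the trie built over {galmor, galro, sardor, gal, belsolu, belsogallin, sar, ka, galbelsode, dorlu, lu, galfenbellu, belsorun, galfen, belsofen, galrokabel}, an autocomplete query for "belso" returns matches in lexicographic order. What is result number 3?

DFS of the "belso" subtree visits, in order: "belsofen", "belsogallin", "belsolu", "belsorun"
The 3rd is belsolu.

belsolu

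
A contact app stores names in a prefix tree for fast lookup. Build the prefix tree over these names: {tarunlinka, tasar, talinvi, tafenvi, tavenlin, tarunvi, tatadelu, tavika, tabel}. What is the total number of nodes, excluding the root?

Insert word by word; a character creates a node only if that edge doesn't already exist:
  "tarunlinka" → 10 new (t, a, r, u, n, l, i, n, k, a)
  "tasar" → prefix "ta" already present; 3 new (s, a, r)
  "talinvi" → prefix "ta" already present; 5 new (l, i, n, v, i)
  "tafenvi" → prefix "ta" already present; 5 new (f, e, n, v, i)
  "tavenlin" → prefix "ta" already present; 6 new (v, e, n, l, i, n)
  "tarunvi" → prefix "tarun" already present; 2 new (v, i)
  "tatadelu" → prefix "ta" already present; 6 new (t, a, d, e, l, u)
  "tavika" → prefix "tav" already present; 3 new (i, k, a)
  "tabel" → prefix "ta" already present; 3 new (b, e, l)
Total nodes = 10 + 3 + 5 + 5 + 6 + 2 + 6 + 3 + 3 = 43

43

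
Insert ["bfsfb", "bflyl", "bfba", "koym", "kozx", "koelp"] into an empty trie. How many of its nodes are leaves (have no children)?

Leaves are exactly the stored words that no other stored word extends.
Those words: "bfba", "bflyl", "bfsfb", "koelp", "koym", "kozx"
Leaf count: 6

6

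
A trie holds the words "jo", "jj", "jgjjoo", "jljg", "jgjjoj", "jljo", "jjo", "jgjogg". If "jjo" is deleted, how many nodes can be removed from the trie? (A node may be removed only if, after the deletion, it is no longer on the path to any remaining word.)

Walk "jjo" from the leaf back toward the root, removing each node that no remaining word uses.
The suffix "o" (1 node) is used only by "jjo"; "jj" is itself a stored word, so pruning stops there.
Nodes removed: 1

1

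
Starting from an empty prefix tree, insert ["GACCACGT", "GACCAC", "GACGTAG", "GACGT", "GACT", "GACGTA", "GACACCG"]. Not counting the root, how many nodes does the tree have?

17

Trie structure (* marks end of a word):
(root)
└─ G
   └─ A
      └─ C
         ├─ A
         │  └─ C
         │     └─ C
         │        └─ G *
         ├─ C
         │  └─ A
         │     └─ C *
         │        └─ G
         │           └─ T *
         ├─ G
         │  └─ T *
         │     └─ A *
         │        └─ G *
         └─ T *
Counting every labelled node above: 17.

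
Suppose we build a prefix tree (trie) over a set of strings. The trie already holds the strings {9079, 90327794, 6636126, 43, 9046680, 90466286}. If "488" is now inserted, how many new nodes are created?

2

"4" is already a path in the trie; the remaining "88" must be added.
So 3 − 1 = 2 new nodes.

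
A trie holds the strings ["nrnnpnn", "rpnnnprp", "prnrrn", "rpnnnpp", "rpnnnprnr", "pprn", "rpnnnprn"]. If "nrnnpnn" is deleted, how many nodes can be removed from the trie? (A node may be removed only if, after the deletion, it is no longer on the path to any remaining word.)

7

Walk "nrnnpnn" from the leaf back toward the root, removing each node that no remaining word uses.
No other word shares any prefix with "nrnnpnn", so all 7 of its nodes go.
Nodes removed: 7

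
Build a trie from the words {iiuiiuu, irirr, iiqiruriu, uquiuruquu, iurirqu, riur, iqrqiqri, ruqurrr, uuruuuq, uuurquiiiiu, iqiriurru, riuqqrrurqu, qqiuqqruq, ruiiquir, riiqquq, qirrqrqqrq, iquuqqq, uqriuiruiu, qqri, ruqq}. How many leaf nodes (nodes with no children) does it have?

20

Leaves are exactly the stored words that no other stored word extends.
Those words: "iiqiruriu", "iiuiiuu", "iqiriurru", "iqrqiqri", "iquuqqq", "irirr", "iurirqu", "qirrqrqqrq", "qqiuqqruq", "qqri", "riiqquq", "riuqqrrurqu", "riur", "ruiiquir", "ruqq", "ruqurrr", "uqriuiruiu", "uquiuruquu", "uuruuuq", "uuurquiiiiu"
Leaf count: 20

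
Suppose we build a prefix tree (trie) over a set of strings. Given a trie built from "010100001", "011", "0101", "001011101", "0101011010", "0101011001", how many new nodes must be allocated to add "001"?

0

"001" is already a full path in the trie; only an end-marker is added.
No new nodes are needed: 0.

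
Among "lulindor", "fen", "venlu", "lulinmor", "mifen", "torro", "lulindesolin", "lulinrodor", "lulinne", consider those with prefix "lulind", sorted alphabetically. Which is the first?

lulindesolin

Words with prefix "lulind", in lexicographic order: "lulindesolin", "lulindor"
Position 1: lulindesolin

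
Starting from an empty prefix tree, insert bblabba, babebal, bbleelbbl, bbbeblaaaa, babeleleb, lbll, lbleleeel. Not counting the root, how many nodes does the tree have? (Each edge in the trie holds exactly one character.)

Count nodes per top-level branch (shared prefixes stored once):
  'b'-branch (babebal, babeleleb, bbbeblaaaa, bblabba, bbleelbbl): 32 nodes
  'l'-branch (lbleleeel, lbll): 10 nodes
Sum: 42

42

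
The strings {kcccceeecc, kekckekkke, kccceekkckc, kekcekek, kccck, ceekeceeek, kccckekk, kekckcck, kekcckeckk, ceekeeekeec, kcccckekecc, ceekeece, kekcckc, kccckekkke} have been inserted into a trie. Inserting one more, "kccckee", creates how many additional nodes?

1

Walking "kccckee" from the root, the first 6 characters ("kcccke") follow existing edges; "e" is the first miss.
New nodes needed: |"kccckee"| − 6 = 7 − 6 = 1.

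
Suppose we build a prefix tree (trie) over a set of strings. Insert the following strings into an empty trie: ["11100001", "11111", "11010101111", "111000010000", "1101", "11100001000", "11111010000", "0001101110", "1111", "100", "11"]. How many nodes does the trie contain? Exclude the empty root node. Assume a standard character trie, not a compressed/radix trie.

Insert word by word; a character creates a node only if that edge doesn't already exist:
  "11100001" → 8 new (1, 1, 1, 0, 0, 0, 0, 1)
  "11111" → prefix "111" already present; 2 new (1, 1)
  "11010101111" → prefix "11" already present; 9 new (0, 1, 0, 1, 0, 1, 1, 1, 1)
  "111000010000" → prefix "11100001" already present; 4 new (0, 0, 0, 0)
  "1101" → prefix "1101" already present; 0 new (none)
  "11100001000" → prefix "11100001000" already present; 0 new (none)
  "11111010000" → prefix "11111" already present; 6 new (0, 1, 0, 0, 0, 0)
  "0001101110" → 10 new (0, 0, 0, 1, 1, 0, 1, 1, 1, 0)
  "1111" → prefix "1111" already present; 0 new (none)
  "100" → prefix "1" already present; 2 new (0, 0)
  "11" → prefix "11" already present; 0 new (none)
Total nodes = 8 + 2 + 9 + 4 + 0 + 0 + 6 + 10 + 0 + 2 + 0 = 41

41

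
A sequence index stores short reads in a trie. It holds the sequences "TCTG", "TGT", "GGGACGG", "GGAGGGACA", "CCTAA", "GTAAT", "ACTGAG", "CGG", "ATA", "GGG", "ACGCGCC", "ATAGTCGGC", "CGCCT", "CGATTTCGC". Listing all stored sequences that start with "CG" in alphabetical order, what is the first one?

DFS of the "CG" subtree visits, in order: "CGATTTCGC", "CGCCT", "CGG"
The 1st is CGATTTCGC.

CGATTTCGC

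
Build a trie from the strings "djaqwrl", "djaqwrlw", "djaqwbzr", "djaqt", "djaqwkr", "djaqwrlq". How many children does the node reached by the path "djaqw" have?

3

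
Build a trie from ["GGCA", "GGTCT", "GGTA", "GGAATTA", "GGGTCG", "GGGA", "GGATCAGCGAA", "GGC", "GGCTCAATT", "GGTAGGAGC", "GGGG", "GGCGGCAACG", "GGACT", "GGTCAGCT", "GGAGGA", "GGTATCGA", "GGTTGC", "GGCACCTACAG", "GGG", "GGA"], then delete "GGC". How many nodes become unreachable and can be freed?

0

A node on "GGC"'s path can go only if nothing else ends at it or branches off below it.
Every node on "GGC" is still needed (e.g. by "GGCA"), so nothing is freed.
Nodes removed: 0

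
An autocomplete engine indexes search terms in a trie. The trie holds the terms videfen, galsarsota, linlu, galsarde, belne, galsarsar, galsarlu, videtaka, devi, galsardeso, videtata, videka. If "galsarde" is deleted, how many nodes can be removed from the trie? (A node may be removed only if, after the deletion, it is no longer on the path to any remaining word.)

After clearing the end-marker at "galsarde", prune upward until reaching a node still needed by another word.
Every node on "galsarde" is still needed (e.g. by "galsardeso"), so nothing is freed.
Nodes removed: 0

0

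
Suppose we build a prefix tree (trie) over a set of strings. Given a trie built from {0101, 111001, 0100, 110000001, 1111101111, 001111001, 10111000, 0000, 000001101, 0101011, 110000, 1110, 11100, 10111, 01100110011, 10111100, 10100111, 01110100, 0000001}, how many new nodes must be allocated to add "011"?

Every character of "011" already lies on an existing path (it is a prefix of some stored word).
No new nodes are needed: 0.

0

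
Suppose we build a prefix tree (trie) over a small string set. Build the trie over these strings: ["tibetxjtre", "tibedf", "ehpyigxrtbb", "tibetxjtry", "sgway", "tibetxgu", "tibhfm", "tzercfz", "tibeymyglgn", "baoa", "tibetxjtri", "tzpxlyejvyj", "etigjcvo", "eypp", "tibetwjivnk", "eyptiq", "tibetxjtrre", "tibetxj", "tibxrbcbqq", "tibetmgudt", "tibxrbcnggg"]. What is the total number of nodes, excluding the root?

For each word, the new-node count is its length minus the longest prefix already in the trie:
  "tibetxjtre" → 10 new (t, i, b, e, t, x, j, t, r, e)
  "tibedf" → prefix "tibe" already present; 2 new (d, f)
  "ehpyigxrtbb" → 11 new (e, h, p, y, i, g, x, r, t, b, b)
  "tibetxjtry" → prefix "tibetxjtr" already present; 1 new (y)
  "sgway" → 5 new (s, g, w, a, y)
  "tibetxgu" → prefix "tibetx" already present; 2 new (g, u)
  "tibhfm" → prefix "tib" already present; 3 new (h, f, m)
  "tzercfz" → prefix "t" already present; 6 new (z, e, r, c, f, z)
  "tibeymyglgn" → prefix "tibe" already present; 7 new (y, m, y, g, l, g, n)
  "baoa" → 4 new (b, a, o, a)
  "tibetxjtri" → prefix "tibetxjtr" already present; 1 new (i)
  "tzpxlyejvyj" → prefix "tz" already present; 9 new (p, x, l, y, e, j, v, y, j)
  "etigjcvo" → prefix "e" already present; 7 new (t, i, g, j, c, v, o)
  "eypp" → prefix "e" already present; 3 new (y, p, p)
  "tibetwjivnk" → prefix "tibet" already present; 6 new (w, j, i, v, n, k)
  "eyptiq" → prefix "eyp" already present; 3 new (t, i, q)
  "tibetxjtrre" → prefix "tibetxjtr" already present; 2 new (r, e)
  "tibetxj" → prefix "tibetxj" already present; 0 new (none)
  "tibxrbcbqq" → prefix "tib" already present; 7 new (x, r, b, c, b, q, q)
  "tibetmgudt" → prefix "tibet" already present; 5 new (m, g, u, d, t)
  "tibxrbcnggg" → prefix "tibxrbc" already present; 4 new (n, g, g, g)
Total nodes = 10 + 2 + 11 + 1 + 5 + 2 + 3 + 6 + 7 + 4 + 1 + 9 + 7 + 3 + 6 + 3 + 2 + 0 + 7 + 5 + 4 = 98

98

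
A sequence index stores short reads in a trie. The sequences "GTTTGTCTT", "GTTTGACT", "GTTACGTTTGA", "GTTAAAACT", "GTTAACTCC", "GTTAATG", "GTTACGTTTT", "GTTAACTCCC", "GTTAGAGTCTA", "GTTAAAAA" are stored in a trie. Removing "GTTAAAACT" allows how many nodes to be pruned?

Walk "GTTAAAACT" from the leaf back toward the root, removing each node that no remaining word uses.
The suffix "CT" (2 nodes) is used only by "GTTAAAACT"; the node for "GTTAAAA" still has the child "A", so pruning stops there.
Nodes removed: 2

2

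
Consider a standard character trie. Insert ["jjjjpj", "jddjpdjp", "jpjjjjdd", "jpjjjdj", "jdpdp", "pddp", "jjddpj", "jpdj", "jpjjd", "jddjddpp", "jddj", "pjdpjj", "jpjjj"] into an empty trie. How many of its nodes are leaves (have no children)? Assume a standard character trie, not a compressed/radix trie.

11

Leaves are exactly the stored words that no other stored word extends.
Those words: "jddjddpp", "jddjpdjp", "jdpdp", "jjddpj", "jjjjpj", "jpdj", "jpjjd", "jpjjjdj", "jpjjjjdd", "pddp", "pjdpjj"
Leaf count: 11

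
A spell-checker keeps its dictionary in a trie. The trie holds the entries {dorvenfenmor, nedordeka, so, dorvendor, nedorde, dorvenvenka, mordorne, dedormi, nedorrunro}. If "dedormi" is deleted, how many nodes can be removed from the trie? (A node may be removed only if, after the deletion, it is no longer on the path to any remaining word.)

Walk "dedormi" from the leaf back toward the root, removing each node that no remaining word uses.
The suffix "edormi" (6 nodes) is used only by "dedormi"; the node for "d" still has the child "o", so pruning stops there.
Nodes removed: 6

6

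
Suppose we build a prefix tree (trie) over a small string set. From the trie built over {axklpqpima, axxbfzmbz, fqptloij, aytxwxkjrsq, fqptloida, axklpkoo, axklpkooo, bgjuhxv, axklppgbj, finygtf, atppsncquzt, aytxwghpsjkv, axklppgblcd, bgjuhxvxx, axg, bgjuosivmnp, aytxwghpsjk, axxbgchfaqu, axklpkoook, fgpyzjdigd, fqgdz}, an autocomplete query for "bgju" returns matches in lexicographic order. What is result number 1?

bgjuhxv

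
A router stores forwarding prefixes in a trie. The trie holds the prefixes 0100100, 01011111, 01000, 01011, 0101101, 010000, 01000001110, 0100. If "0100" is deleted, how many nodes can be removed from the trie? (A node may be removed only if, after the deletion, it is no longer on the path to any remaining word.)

A node on "0100"'s path can go only if nothing else ends at it or branches off below it.
Every node on "0100" is still needed (e.g. by "0100100"), so nothing is freed.
Nodes removed: 0

0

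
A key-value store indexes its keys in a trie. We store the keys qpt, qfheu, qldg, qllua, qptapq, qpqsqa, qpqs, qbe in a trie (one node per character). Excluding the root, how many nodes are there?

22

Trie structure (* marks end of a word):
(root)
└─ q
   ├─ b
   │  └─ e *
   ├─ f
   │  └─ h
   │     └─ e
   │        └─ u *
   ├─ l
   │  ├─ d
   │  │  └─ g *
   │  └─ l
   │     └─ u
   │        └─ a *
   └─ p
      ├─ q
      │  └─ s *
      │     └─ q
      │        └─ a *
      └─ t *
         └─ a
            └─ p
               └─ q *
Counting every labelled node above: 22.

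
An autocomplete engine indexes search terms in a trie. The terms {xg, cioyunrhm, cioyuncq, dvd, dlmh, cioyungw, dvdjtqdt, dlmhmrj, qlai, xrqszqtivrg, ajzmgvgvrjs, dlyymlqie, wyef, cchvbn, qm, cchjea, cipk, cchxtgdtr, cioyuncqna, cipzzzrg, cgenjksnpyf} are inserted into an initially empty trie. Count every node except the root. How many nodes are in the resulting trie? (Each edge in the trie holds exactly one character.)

99

Insert word by word; a character creates a node only if that edge doesn't already exist:
  "xg" → 2 new (x, g)
  "cioyunrhm" → 9 new (c, i, o, y, u, n, r, h, m)
  "cioyuncq" → prefix "cioyun" already present; 2 new (c, q)
  "dvd" → 3 new (d, v, d)
  "dlmh" → prefix "d" already present; 3 new (l, m, h)
  "cioyungw" → prefix "cioyun" already present; 2 new (g, w)
  "dvdjtqdt" → prefix "dvd" already present; 5 new (j, t, q, d, t)
  "dlmhmrj" → prefix "dlmh" already present; 3 new (m, r, j)
  "qlai" → 4 new (q, l, a, i)
  "xrqszqtivrg" → prefix "x" already present; 10 new (r, q, s, z, q, t, i, v, r, g)
  "ajzmgvgvrjs" → 11 new (a, j, z, m, g, v, g, v, r, j, s)
  "dlyymlqie" → prefix "dl" already present; 7 new (y, y, m, l, q, i, e)
  "wyef" → 4 new (w, y, e, f)
  "cchvbn" → prefix "c" already present; 5 new (c, h, v, b, n)
  "qm" → prefix "q" already present; 1 new (m)
  "cchjea" → prefix "cch" already present; 3 new (j, e, a)
  "cipk" → prefix "ci" already present; 2 new (p, k)
  "cchxtgdtr" → prefix "cch" already present; 6 new (x, t, g, d, t, r)
  "cioyuncqna" → prefix "cioyuncq" already present; 2 new (n, a)
  "cipzzzrg" → prefix "cip" already present; 5 new (z, z, z, r, g)
  "cgenjksnpyf" → prefix "c" already present; 10 new (g, e, n, j, k, s, n, p, y, f)
Total nodes = 2 + 9 + 2 + 3 + 3 + 2 + 5 + 3 + 4 + 10 + 11 + 7 + 4 + 5 + 1 + 3 + 2 + 6 + 2 + 5 + 10 = 99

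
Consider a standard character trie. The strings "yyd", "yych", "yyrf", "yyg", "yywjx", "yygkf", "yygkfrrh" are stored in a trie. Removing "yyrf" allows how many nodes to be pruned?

After clearing the end-marker at "yyrf", prune upward until reaching a node still needed by another word.
The suffix "rf" (2 nodes) is used only by "yyrf"; the node for "yy" still has the child "d", so pruning stops there.
Nodes removed: 2

2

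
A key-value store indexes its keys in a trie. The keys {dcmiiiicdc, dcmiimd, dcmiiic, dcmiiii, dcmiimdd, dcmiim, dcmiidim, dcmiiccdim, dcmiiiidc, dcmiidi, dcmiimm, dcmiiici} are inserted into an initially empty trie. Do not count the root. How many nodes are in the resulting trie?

26

Trace insertions, counting only characters that open a new branch:
  "dcmiiiicdc" → 10 new (d, c, m, i, i, i, i, c, d, c)
  "dcmiimd" → prefix "dcmii" already present; 2 new (m, d)
  "dcmiiic" → prefix "dcmiii" already present; 1 new (c)
  "dcmiiii" → prefix "dcmiiii" already present; 0 new (none)
  "dcmiimdd" → prefix "dcmiimd" already present; 1 new (d)
  "dcmiim" → prefix "dcmiim" already present; 0 new (none)
  "dcmiidim" → prefix "dcmii" already present; 3 new (d, i, m)
  "dcmiiccdim" → prefix "dcmii" already present; 5 new (c, c, d, i, m)
  "dcmiiiidc" → prefix "dcmiiii" already present; 2 new (d, c)
  "dcmiidi" → prefix "dcmiidi" already present; 0 new (none)
  "dcmiimm" → prefix "dcmiim" already present; 1 new (m)
  "dcmiiici" → prefix "dcmiiic" already present; 1 new (i)
Total nodes = 10 + 2 + 1 + 0 + 1 + 0 + 3 + 5 + 2 + 0 + 1 + 1 = 26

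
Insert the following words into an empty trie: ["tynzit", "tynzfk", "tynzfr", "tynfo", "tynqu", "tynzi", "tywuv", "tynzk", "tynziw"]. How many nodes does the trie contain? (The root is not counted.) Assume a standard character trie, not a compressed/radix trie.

18

Trace insertions, counting only characters that open a new branch:
  "tynzit" → 6 new (t, y, n, z, i, t)
  "tynzfk" → prefix "tynz" already present; 2 new (f, k)
  "tynzfr" → prefix "tynzf" already present; 1 new (r)
  "tynfo" → prefix "tyn" already present; 2 new (f, o)
  "tynqu" → prefix "tyn" already present; 2 new (q, u)
  "tynzi" → prefix "tynzi" already present; 0 new (none)
  "tywuv" → prefix "ty" already present; 3 new (w, u, v)
  "tynzk" → prefix "tynz" already present; 1 new (k)
  "tynziw" → prefix "tynzi" already present; 1 new (w)
Total nodes = 6 + 2 + 1 + 2 + 2 + 0 + 3 + 1 + 1 = 18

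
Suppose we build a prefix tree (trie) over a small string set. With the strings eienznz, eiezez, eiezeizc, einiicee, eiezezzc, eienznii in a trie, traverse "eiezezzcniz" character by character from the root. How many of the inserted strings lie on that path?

Check each prefix of "eiezezzcniz" against the stored set — each match is an end-marker on the path.
Prefixes of the query that are stored words: "eiezez", "eiezezzc"
Count: 2

2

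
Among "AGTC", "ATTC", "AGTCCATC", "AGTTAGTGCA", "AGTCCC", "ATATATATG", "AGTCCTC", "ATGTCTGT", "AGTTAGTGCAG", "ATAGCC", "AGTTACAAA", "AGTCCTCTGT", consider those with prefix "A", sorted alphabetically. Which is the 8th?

Words with prefix "A", in lexicographic order: "AGTC", "AGTCCATC", "AGTCCC", "AGTCCTC", "AGTCCTCTGT", "AGTTACAAA", "AGTTAGTGCA", "AGTTAGTGCAG", "ATAGCC", "ATATATATG", "ATGTCTGT", "ATTC"
The 8th is AGTTAGTGCAG.

AGTTAGTGCAG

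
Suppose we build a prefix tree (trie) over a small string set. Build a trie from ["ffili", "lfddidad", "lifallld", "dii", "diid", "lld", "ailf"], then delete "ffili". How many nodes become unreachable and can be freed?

5

After clearing the end-marker at "ffili", prune upward until reaching a node still needed by another word.
No other word shares any prefix with "ffili", so all 5 of its nodes go.
Nodes removed: 5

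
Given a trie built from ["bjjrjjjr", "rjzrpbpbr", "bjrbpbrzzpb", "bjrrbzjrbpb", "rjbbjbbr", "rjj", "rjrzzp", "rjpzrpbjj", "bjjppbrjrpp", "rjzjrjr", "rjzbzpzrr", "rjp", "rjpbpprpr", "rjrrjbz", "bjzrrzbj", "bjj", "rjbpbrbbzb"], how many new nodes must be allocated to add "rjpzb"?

1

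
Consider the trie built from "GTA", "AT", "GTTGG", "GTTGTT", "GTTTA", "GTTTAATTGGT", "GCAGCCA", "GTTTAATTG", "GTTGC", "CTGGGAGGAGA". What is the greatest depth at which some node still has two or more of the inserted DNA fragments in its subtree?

9

Look for the deepest trie node that still has at least two words in its subtree.
"GTTTAATTG" and "GTTTAATTGGT" agree on "GTTTAATTG" (9 characters) before diverging; nothing deeper is shared.
Longest shared-prefix length: 9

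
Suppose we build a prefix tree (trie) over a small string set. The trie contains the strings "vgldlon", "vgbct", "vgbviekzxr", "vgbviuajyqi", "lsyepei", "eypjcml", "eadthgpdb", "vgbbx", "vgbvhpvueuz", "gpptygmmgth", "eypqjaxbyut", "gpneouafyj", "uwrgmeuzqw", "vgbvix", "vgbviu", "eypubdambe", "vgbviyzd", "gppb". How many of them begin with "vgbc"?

Walk to "vgbc"; the words in its subtree are exactly those with that prefix.
Words under "vgbc": vgbct
Count: 1

1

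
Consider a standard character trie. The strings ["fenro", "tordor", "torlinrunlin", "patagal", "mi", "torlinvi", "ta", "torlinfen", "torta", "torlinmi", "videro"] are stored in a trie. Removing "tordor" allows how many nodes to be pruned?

A node on "tordor"'s path can go only if nothing else ends at it or branches off below it.
The suffix "dor" (3 nodes) is used only by "tordor"; the node for "tor" still has the child "l", so pruning stops there.
Nodes removed: 3

3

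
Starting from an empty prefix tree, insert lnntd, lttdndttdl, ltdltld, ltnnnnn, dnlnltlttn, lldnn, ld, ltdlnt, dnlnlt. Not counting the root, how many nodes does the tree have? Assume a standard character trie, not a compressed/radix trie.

41

Count nodes per top-level branch (shared prefixes stored once):
  'd'-branch (dnlnlt, dnlnltlttn): 10 nodes
  'l'-branch (ld, lldnn, lnntd, ltdlnt, ltdltld, ltnnnnn, lttdndttdl): 31 nodes
Sum: 41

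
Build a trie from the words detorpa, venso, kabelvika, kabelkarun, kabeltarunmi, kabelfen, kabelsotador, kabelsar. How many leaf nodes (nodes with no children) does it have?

8

Leaves are exactly the stored words that no other stored word extends.
Those words: "detorpa", "kabelfen", "kabelkarun", "kabelsar", "kabelsotador", "kabeltarunmi", "kabelvika", "venso"
Leaf count: 8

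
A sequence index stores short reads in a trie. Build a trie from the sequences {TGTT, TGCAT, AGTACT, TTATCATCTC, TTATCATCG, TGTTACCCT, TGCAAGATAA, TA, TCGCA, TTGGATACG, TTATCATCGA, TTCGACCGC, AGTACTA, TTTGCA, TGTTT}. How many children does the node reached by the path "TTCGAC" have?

1

The children of the "TTCGAC" node are the distinct next characters among strings starting with "TTCGAC".
Characters that immediately follow "TTCGAC" among the stored strings: {C}.
That node has 1 child edge.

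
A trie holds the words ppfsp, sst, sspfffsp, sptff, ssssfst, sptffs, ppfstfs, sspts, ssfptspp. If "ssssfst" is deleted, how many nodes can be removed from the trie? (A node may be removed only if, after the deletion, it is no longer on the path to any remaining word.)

Walk "ssssfst" from the leaf back toward the root, removing each node that no remaining word uses.
The suffix "ssfst" (5 nodes) is used only by "ssssfst"; the node for "ss" still has the child "t", so pruning stops there.
Nodes removed: 5

5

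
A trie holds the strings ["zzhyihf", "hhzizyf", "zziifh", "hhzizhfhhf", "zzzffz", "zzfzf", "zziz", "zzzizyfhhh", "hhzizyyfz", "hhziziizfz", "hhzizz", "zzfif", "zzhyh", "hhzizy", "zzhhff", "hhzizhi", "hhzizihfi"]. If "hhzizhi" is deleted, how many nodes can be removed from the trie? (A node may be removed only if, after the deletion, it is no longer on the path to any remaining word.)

After clearing the end-marker at "hhzizhi", prune upward until reaching a node still needed by another word.
The suffix "i" (1 node) is used only by "hhzizhi"; the node for "hhzizh" still has the child "f", so pruning stops there.
Nodes removed: 1

1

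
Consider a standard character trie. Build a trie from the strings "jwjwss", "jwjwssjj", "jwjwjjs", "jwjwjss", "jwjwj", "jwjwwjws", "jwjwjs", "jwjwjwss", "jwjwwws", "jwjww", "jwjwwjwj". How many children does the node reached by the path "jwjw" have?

Walk "jwjw" from the root, arriving at one node.
Characters that immediately follow "jwjw" among the stored strings: {j, s, w}.
That node has 3 child edges.

3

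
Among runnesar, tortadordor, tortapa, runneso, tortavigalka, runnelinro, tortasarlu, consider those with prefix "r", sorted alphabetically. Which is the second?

runnesar

Words with prefix "r", in lexicographic order: "runnelinro", "runnesar", "runneso"
Position 2: runnesar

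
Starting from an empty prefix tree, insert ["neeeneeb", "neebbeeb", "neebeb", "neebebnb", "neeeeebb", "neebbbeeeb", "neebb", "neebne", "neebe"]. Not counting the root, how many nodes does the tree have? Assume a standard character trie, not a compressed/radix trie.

For each word, the new-node count is its length minus the longest prefix already in the trie:
  "neeeneeb" → 8 new (n, e, e, e, n, e, e, b)
  "neebbeeb" → prefix "nee" already present; 5 new (b, b, e, e, b)
  "neebeb" → prefix "neeb" already present; 2 new (e, b)
  "neebebnb" → prefix "neebeb" already present; 2 new (n, b)
  "neeeeebb" → prefix "neee" already present; 4 new (e, e, b, b)
  "neebbbeeeb" → prefix "neebb" already present; 5 new (b, e, e, e, b)
  "neebb" → prefix "neebb" already present; 0 new (none)
  "neebne" → prefix "neeb" already present; 2 new (n, e)
  "neebe" → prefix "neebe" already present; 0 new (none)
Total nodes = 8 + 5 + 2 + 2 + 4 + 5 + 0 + 2 + 0 = 28

28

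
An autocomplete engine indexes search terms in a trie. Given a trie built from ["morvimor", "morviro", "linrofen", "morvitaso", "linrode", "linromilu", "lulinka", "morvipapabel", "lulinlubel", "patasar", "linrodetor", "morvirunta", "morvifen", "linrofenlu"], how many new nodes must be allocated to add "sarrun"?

6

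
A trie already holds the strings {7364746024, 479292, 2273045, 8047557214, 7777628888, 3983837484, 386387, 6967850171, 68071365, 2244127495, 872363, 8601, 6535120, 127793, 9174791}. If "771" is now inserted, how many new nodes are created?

Walking "771" from the root, the first 2 characters ("77") follow existing edges; "1" is the first miss.
New nodes needed: |"771"| − 2 = 3 − 2 = 1.

1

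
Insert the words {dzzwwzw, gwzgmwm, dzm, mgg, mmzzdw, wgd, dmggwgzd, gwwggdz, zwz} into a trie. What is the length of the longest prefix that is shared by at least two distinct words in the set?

The deepest shared node is where two words last agree before diverging.
e.g. "dzm" and "dzzwwzw" share the prefix "dz" of length 2; no pair shares a longer one.
Longest shared-prefix length: 2

2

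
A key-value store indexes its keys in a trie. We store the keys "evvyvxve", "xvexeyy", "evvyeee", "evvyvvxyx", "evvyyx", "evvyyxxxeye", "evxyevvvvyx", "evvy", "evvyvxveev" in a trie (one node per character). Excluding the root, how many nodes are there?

40

Count nodes per top-level branch (shared prefixes stored once):
  'e'-branch (evvy, evvyeee, evvyvvxyx, evvyvxve, evvyvxveev, evvyyx, evvyyxxxeye, evxyevvvvyx): 33 nodes
  'x'-branch (xvexeyy): 7 nodes
Sum: 40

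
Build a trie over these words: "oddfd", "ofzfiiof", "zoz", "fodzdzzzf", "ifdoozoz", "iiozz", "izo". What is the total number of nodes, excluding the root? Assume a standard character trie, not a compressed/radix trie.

Count nodes per top-level branch (shared prefixes stored once):
  'f'-branch (fodzdzzzf): 9 nodes
  'i'-branch (ifdoozoz, iiozz, izo): 14 nodes
  'o'-branch (oddfd, ofzfiiof): 12 nodes
  'z'-branch (zoz): 3 nodes
Sum: 38

38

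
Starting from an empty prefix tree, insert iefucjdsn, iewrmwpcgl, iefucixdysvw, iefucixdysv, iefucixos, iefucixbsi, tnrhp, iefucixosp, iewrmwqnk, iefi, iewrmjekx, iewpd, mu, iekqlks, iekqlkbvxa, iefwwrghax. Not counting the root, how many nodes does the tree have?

Count nodes per top-level branch (shared prefixes stored once):
  'i'-branch (iefi, iefucixbsi, iefucixdysv, iefucixdysvw, iefucixos, iefucixosp, iefucjdsn, iefwwrghax, iekqlkbvxa, iekqlks, iewpd, iewrmjekx, iewrmwpcgl, iewrmwqnk): 56 nodes
  'm'-branch (mu): 2 nodes
  't'-branch (tnrhp): 5 nodes
Sum: 63

63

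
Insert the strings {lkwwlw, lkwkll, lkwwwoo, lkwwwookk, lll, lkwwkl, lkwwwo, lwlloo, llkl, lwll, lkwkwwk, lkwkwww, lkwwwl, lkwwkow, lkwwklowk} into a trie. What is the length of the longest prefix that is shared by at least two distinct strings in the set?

7

Equivalently: take the maximum, over all pairs, of their longest common prefix length.
e.g. "lkwwwoo" and "lkwwwookk" share the prefix "lkwwwoo" of length 7; no pair shares a longer one.
Longest shared-prefix length: 7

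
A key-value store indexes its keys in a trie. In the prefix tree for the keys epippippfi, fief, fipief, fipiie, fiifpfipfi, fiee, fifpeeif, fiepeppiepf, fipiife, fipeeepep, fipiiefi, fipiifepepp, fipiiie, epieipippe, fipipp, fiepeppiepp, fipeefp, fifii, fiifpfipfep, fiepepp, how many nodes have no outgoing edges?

A leaf is a node with no children — equivalently, the end of a word that is not a proper prefix of any other stored word.
Those words: "epieipippe", "epippippfi", "fiee", "fief", "fiepeppiepf", "fiepeppiepp", "fifii", "fifpeeif", "fiifpfipfep", "fiifpfipfi", "fipeeepep", "fipeefp", "fipief", "fipiiefi", "fipiifepepp", "fipiiie", "fipipp"
Leaf count: 17

17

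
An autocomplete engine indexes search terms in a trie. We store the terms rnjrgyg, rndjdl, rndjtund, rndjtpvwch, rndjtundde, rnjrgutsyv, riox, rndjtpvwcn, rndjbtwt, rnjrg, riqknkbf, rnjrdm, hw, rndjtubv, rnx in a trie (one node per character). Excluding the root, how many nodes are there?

Count nodes per top-level branch (shared prefixes stored once):
  'h'-branch (hw): 2 nodes
  'r'-branch (riox, riqknkbf, rndjbtwt, rndjdl, rndjtpvwch, rndjtpvwcn, rndjtubv, rndjtund, rndjtundde, rnjrdm, rnjrg, rnjrgutsyv, rnjrgyg, rnx): 46 nodes
Sum: 48

48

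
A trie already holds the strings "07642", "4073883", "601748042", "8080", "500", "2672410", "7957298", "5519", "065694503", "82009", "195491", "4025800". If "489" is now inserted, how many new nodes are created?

2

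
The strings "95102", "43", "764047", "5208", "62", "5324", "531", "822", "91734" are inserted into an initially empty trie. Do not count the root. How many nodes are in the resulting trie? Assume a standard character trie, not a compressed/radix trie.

30

Count nodes per top-level branch (shared prefixes stored once):
  '4'-branch (43): 2 nodes
  '5'-branch (5208, 531, 5324): 8 nodes
  '6'-branch (62): 2 nodes
  '7'-branch (764047): 6 nodes
  '8'-branch (822): 3 nodes
  '9'-branch (91734, 95102): 9 nodes
Sum: 30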